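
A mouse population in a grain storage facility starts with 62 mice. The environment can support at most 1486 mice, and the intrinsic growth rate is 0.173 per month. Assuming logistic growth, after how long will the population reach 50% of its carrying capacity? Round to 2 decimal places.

18.12 months

A = (K − N₀)/N₀ = (1486 − 62)/62 = 22.968.
Solve 1486/(1 + 22.968·e^(−0.173t)) = 743: 1 + 22.968·e^(−0.173t) = 2, so e^(−0.173t) = 0.0435393.
−0.173·t = ln(0.0435393) = -3.1341, so t = 3.1341/0.173 = 18.116.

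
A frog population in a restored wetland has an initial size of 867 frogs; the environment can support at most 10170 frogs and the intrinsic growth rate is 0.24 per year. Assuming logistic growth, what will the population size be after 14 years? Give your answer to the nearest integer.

A = (K − N₀)/N₀ = (10170 − 867)/867 = 10.73.
N(t) = K/(1 + A·e^(−rt)) = 10170/(1 + 10.73×e^(−0.24×14)).
e^(−3.36) = 0.034735; denominator = 1 + 10.73×0.034735 = 1.3727.
N = 10170/1.3727 = 7408.69.

7409 frogs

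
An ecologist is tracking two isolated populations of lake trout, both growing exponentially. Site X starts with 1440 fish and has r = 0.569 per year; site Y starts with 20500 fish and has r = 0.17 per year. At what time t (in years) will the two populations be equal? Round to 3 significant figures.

Set 1440·e^(0.569t) = 20500·e^(0.17t).
e^((0.569 − 0.17)t) = 20500/1440 → e^(0.399·t) = 14.236.
0.399·t = ln(14.236) = 2.6558, so t = 2.6558/0.399 = 6.6561.

6.66 years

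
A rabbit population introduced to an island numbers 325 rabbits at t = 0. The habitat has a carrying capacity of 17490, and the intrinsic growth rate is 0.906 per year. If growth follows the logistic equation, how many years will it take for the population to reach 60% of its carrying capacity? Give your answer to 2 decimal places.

A = (K − N₀)/N₀ = (17490 − 325)/325 = 52.815.
Solve 17490/(1 + 52.815·e^(−0.906t)) = 10494: 1 + 52.815·e^(−0.906t) = 1.6667, so e^(−0.906t) = 0.0126226.
−0.906·t = ln(0.0126226) = -4.3723, so t = 4.3723/0.906 = 4.8259.

4.83 years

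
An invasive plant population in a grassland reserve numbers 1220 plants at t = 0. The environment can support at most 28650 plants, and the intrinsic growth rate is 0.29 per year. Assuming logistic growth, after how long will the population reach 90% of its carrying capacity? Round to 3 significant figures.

A = (K − N₀)/N₀ = (28650 − 1220)/1220 = 22.484.
Solve 28650/(1 + 22.484·e^(−0.29t)) = 25785: 1 + 22.484·e^(−0.29t) = 1.1111, so e^(−0.29t) = 0.00494187.
−0.29·t = ln(0.00494187) = -5.31, so t = 5.31/0.29 = 18.31.

18.3 years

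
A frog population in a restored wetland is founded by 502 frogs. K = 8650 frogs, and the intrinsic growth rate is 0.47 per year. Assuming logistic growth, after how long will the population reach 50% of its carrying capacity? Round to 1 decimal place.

5.9 years

A = (K − N₀)/N₀ = (8650 − 502)/502 = 16.231.
Solve 8650/(1 + 16.231·e^(−0.47t)) = 4325: 1 + 16.231·e^(−0.47t) = 2, so e^(−0.47t) = 0.0616102.
−0.47·t = ln(0.0616102) = -2.7869, so t = 2.7869/0.47 = 5.9296.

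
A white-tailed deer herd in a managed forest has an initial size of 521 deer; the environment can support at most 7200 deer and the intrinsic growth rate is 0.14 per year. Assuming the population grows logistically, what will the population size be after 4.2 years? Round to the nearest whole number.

887 deer

A = (K − N₀)/N₀ = (7200 − 521)/521 = 12.82.
N(t) = K/(1 + A·e^(−rt)) = 7200/(1 + 12.82×e^(−0.14×4.2)).
e^(−0.588) = 0.55544; denominator = 1 + 12.82×0.55544 = 8.1205.
N = 7200/8.1205 = 886.648.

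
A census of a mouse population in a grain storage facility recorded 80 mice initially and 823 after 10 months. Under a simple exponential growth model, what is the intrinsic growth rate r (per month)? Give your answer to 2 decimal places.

0.23 per month

From N(t) = N₀·e^(rt): e^(r·10) = 823/80 = 10.287.
r·10 = ln(10.287) = 2.3309, so r = 2.3309/10 = 0.23309.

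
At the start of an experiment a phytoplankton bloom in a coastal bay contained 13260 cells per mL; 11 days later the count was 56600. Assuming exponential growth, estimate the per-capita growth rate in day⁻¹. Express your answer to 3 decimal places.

0.132 per day

From N(t) = N₀·e^(rt): e^(r·11) = 56600/13260 = 4.2685.
r·11 = ln(4.2685) = 1.4513, so r = 1.4513/11 = 0.13193.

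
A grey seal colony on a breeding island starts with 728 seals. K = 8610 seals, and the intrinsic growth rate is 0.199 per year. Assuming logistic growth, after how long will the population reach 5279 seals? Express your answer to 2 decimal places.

A = (K − N₀)/N₀ = (8610 − 728)/728 = 10.827.
Solve 8610/(1 + 10.827·e^(−0.199t)) = 5279: 1 + 10.827·e^(−0.199t) = 1.631, so e^(−0.199t) = 0.0582798.
−0.199·t = ln(0.0582798) = -2.8425, so t = 2.8425/0.199 = 14.284.

14.28 years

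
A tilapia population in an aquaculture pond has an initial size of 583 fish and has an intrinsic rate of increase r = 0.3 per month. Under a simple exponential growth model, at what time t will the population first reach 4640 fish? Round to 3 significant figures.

6.91 months

Set N₀·e^(rt) = 4640: e^(0.3·t) = 4640/583 = 7.9588.
0.3·t = ln(7.9588) = 2.0743, so t = 2.0743/0.3 = 6.9143.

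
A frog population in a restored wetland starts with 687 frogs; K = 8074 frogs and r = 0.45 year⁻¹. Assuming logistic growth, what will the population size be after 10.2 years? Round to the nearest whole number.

7279 frogs

A = (K − N₀)/N₀ = (8074 − 687)/687 = 10.753.
N(t) = K/(1 + A·e^(−rt)) = 8074/(1 + 10.753×e^(−0.45×10.2)).
e^(−4.59) = 0.010153; denominator = 1 + 10.753×0.010153 = 1.1092.
N = 8074/1.1092 = 7279.32.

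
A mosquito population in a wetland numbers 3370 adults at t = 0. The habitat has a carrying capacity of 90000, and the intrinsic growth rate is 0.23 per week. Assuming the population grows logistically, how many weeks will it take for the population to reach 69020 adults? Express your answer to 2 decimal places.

A = (K − N₀)/N₀ = (90000 − 3370)/3370 = 25.706.
Solve 90000/(1 + 25.706·e^(−0.23t)) = 69020: 1 + 25.706·e^(−0.23t) = 1.304, so e^(−0.23t) = 0.0118248.
−0.23·t = ln(0.0118248) = -4.4376, so t = 4.4376/0.23 = 19.294.

19.29 weeks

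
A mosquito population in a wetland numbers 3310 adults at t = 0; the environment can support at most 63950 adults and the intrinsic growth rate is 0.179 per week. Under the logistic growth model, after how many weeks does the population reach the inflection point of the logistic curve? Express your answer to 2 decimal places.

16.25 weeks

Logistic growth is fastest at N = K/2 = 31975.
A = (K − N₀)/N₀ = 18.32. Set K/(1 + A·e^(−rt)) = K/2 → A·e^(−rt) = 1.
e^(−0.179t) = 1/18.32 = 0.0545844, so t = ln(18.32)/0.179 = 2.908/0.179 = 16.246.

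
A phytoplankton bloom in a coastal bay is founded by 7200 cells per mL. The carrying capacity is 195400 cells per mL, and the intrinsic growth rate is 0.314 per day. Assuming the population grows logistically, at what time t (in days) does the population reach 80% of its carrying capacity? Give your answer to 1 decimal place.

14.8 days

A = (K − N₀)/N₀ = (195400 − 7200)/7200 = 26.139.
Solve 195400/(1 + 26.139·e^(−0.314t)) = 156320: 1 + 26.139·e^(−0.314t) = 1.25, so e^(−0.314t) = 0.00956429.
−0.314·t = ln(0.00956429) = -4.6497, so t = 4.6497/0.314 = 14.808.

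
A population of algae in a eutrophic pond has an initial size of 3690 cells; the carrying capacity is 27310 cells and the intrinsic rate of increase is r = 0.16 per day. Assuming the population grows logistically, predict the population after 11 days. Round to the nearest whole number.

A = (K − N₀)/N₀ = (27310 − 3690)/3690 = 6.4011.
N(t) = K/(1 + A·e^(−rt)) = 27310/(1 + 6.4011×e^(−0.16×11)).
e^(−1.76) = 0.17204; denominator = 1 + 6.4011×0.17204 = 2.1013.
N = 27310/2.1013 = 12996.9.

12997 cells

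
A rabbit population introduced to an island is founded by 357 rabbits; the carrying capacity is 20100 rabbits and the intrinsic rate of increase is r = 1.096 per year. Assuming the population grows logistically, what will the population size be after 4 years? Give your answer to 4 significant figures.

11890 rabbits

A = (K − N₀)/N₀ = (20100 − 357)/357 = 55.303.
N(t) = K/(1 + A·e^(−rt)) = 20100/(1 + 55.303×e^(−1.096×4)).
e^(−4.384) = 0.012475; denominator = 1 + 55.303×0.012475 = 1.6899.
N = 20100/1.6899 = 11894.1.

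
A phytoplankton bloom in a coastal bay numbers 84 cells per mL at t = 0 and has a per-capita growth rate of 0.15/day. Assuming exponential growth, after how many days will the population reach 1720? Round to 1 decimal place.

20.1 days

Set N₀·e^(rt) = 1720: e^(0.15·t) = 1720/84 = 20.476.
0.15·t = ln(20.476) = 3.0193, so t = 3.0193/0.15 = 20.128.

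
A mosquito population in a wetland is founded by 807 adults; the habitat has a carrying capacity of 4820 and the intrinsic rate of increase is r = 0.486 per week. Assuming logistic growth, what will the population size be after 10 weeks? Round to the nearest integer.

A = (K − N₀)/N₀ = (4820 − 807)/807 = 4.9727.
N(t) = K/(1 + A·e^(−rt)) = 4820/(1 + 4.9727×e^(−0.486×10)).
e^(−4.86) = 0.0077505; denominator = 1 + 4.9727×0.0077505 = 1.0385.
N = 4820/1.0385 = 4641.13.

4641 adults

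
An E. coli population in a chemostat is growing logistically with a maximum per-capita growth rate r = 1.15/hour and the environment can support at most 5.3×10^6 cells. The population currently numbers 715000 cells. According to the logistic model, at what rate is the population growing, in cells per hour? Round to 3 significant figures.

dN/dt = rN(1 − N/K) = 1.15 × 715000 × (1 − 715000/5.3×10^6).
1 − 715000/5.3×10^6 = 0.86509; dN/dt = 1.15 × 715000 × 0.86509 = 7.11324×10^5.

711000 cells per hour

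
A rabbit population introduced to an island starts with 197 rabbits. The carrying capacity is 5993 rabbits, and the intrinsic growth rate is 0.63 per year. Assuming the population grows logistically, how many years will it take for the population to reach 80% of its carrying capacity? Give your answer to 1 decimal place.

A = (K − N₀)/N₀ = (5993 − 197)/197 = 29.421.
Solve 5993/(1 + 29.421·e^(−0.63t)) = 4794.4: 1 + 29.421·e^(−0.63t) = 1.25, so e^(−0.63t) = 0.00849724.
−0.63·t = ln(0.00849724) = -4.768, so t = 4.768/0.63 = 7.5683.

7.6 years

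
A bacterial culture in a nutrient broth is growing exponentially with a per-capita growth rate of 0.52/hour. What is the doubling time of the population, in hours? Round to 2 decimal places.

1.33 hours

Doubling time t_d = ln(2)/r = 0.6931/0.52 = 1.333.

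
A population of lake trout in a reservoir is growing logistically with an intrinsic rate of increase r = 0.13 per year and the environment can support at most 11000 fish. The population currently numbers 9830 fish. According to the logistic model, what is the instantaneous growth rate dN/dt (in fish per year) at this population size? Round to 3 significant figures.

dN/dt = rN(1 − N/K) = 0.13 × 9830 × (1 − 9830/11000).
1 − 9830/11000 = 0.10636; dN/dt = 0.13 × 9830 × 0.10636 = 135.92.

136 fish per year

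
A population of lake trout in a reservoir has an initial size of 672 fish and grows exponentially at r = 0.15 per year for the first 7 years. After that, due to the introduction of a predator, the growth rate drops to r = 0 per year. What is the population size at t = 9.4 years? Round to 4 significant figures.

1920 fish

Phase 1: N(7) = 672·e^(0.15×7) = 672·e^1.05 = 1920.34.
Phase 2 runs for 9.4 − 7 = 2.4 years at r = 0.
N(9.4) = 1920.34·e^(0×2.4) = 1920.34·e^-0 = 1920.34.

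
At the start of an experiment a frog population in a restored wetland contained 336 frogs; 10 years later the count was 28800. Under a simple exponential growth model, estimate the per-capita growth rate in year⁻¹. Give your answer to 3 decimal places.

0.445 per year

From N(t) = N₀·e^(rt): e^(r·10) = 28800/336 = 85.714.
r·10 = ln(85.714) = 4.451, so r = 4.451/10 = 0.4451.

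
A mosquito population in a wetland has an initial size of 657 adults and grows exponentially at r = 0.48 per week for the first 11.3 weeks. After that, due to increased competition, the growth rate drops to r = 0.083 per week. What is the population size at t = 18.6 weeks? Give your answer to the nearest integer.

Phase 1: N(11.3) = 657·e^(0.48×11.3) = 657·e^5.424 = 148997.
Phase 2 runs for 18.6 − 11.3 = 7.3 weeks at r = 0.083.
N(18.6) = 148997·e^(0.083×7.3) = 148997·e^0.6059 = 273097.

273097 adults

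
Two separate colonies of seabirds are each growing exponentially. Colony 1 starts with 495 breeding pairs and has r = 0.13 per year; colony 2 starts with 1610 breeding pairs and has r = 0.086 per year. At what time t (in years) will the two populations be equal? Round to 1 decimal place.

26.8 years

Set 495·e^(0.13t) = 1610·e^(0.086t).
e^((0.13 − 0.086)t) = 1610/495 → e^(0.044·t) = 3.2525.
0.044·t = ln(3.2525) = 1.1794, so t = 1.1794/0.044 = 26.805.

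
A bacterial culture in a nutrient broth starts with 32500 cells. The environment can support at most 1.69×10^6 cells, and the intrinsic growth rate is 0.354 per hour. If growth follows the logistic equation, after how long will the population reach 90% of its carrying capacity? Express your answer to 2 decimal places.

A = (K − N₀)/N₀ = (1.69×10^6 − 32500)/32500 = 51.
Solve 1.69×10^6/(1 + 51·e^(−0.354t)) = 1.521×10^6: 1 + 51·e^(−0.354t) = 1.1111, so e^(−0.354t) = 0.00217865.
−0.354·t = ln(0.00217865) = -6.1291, so t = 6.1291/0.354 = 17.314.

17.31 hours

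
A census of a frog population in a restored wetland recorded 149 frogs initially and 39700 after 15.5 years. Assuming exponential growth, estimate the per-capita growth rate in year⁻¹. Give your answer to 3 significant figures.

0.360 per year

From N(t) = N₀·e^(rt): e^(r·15.5) = 39700/149 = 266.44.
r·15.5 = ln(266.44) = 5.5852, so r = 5.5852/15.5 = 0.36033.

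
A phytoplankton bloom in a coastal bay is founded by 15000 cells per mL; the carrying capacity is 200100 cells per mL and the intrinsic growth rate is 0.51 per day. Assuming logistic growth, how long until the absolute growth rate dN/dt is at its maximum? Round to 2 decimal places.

4.93 days

Logistic growth is fastest at N = K/2 = 100050.
A = (K − N₀)/N₀ = 12.34. Set K/(1 + A·e^(−rt)) = K/2 → A·e^(−rt) = 1.
e^(−0.51t) = 1/12.34 = 0.0810373, so t = ln(12.34)/0.51 = 2.5128/0.51 = 4.9271.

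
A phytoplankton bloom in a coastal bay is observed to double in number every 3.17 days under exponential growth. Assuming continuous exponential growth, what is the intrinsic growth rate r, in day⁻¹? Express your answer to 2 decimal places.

r = ln(2)/t_d = 0.6931/3.17 = 0.21866.

0.22 per day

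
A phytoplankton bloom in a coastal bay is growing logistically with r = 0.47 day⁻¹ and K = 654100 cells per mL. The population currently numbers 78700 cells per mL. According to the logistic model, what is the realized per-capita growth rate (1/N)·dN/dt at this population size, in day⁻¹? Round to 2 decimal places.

(1/N)·dN/dt = r(1 − N/K) = 0.47 × (1 − 78700/654100).
= 0.47 × 0.87968 = 0.41345.

0.41 per day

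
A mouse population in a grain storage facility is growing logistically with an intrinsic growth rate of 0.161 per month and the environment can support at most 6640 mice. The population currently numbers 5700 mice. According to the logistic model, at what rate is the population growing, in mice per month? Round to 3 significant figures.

130 mice per month

dN/dt = rN(1 − N/K) = 0.161 × 5700 × (1 − 5700/6640).
1 − 5700/6640 = 0.14157; dN/dt = 0.161 × 5700 × 0.14157 = 129.92.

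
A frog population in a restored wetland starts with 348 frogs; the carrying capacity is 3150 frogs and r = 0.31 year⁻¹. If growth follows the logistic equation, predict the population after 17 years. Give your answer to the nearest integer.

3025 frogs

A = (K − N₀)/N₀ = (3150 − 348)/348 = 8.0517.
N(t) = K/(1 + A·e^(−rt)) = 3150/(1 + 8.0517×e^(−0.31×17)).
e^(−5.27) = 0.0051436; denominator = 1 + 8.0517×0.0051436 = 1.0414.
N = 3150/1.0414 = 3024.73.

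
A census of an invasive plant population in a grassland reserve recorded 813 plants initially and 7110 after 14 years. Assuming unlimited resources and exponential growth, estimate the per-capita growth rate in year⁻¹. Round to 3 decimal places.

0.155 per year

From N(t) = N₀·e^(rt): e^(r·14) = 7110/813 = 8.7454.
r·14 = ln(8.7454) = 2.1685, so r = 2.1685/14 = 0.15489.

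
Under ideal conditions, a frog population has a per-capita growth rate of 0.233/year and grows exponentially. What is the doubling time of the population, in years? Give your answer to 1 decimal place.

Doubling time t_d = ln(2)/r = 0.6931/0.233 = 2.9749.

3.0 years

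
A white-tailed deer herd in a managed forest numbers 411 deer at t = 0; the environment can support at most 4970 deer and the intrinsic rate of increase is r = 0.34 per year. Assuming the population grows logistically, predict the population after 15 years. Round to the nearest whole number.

A = (K − N₀)/N₀ = (4970 − 411)/411 = 11.092.
N(t) = K/(1 + A·e^(−rt)) = 4970/(1 + 11.092×e^(−0.34×15)).
e^(−5.1) = 0.0060967; denominator = 1 + 11.092×0.0060967 = 1.0676.
N = 4970/1.0676 = 4655.18.

4655 deer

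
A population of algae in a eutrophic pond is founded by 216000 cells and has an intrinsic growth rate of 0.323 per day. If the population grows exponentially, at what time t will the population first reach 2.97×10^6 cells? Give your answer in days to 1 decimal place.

8.1 days

Set N₀·e^(rt) = 2.97×10^6: e^(0.323·t) = 2.97×10^6/216000 = 13.75.
0.323·t = ln(13.75) = 2.621, so t = 2.621/0.323 = 8.1147.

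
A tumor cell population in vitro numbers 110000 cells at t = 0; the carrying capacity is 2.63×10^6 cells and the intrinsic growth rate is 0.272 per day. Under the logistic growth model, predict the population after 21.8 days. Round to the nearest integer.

2478962 cells

A = (K − N₀)/N₀ = (2.63×10^6 − 110000)/110000 = 22.909.
N(t) = K/(1 + A·e^(−rt)) = 2.63×10^6/(1 + 22.909×e^(−0.272×21.8)).
e^(−5.93) = 0.0026595; denominator = 1 + 22.909×0.0026595 = 1.0609.
N = 2.63×10^6/1.0609 = 2.478962×10^6.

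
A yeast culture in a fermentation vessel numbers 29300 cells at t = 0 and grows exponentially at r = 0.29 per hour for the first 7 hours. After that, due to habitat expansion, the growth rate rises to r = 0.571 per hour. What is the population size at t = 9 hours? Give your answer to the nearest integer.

698956 cells

Phase 1: N(7) = 29300·e^(0.29×7) = 29300·e^2.03 = 223093.
Phase 2 runs for 9 − 7 = 2 hours at r = 0.571.
N(9) = 223093·e^(0.571×2) = 223093·e^1.142 = 698956.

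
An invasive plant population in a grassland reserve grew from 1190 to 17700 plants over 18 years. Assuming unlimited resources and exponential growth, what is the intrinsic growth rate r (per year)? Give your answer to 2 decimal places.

0.15 per year

From N(t) = N₀·e^(rt): e^(r·18) = 17700/1190 = 14.874.
r·18 = ln(14.874) = 2.6996, so r = 2.6996/18 = 0.14998.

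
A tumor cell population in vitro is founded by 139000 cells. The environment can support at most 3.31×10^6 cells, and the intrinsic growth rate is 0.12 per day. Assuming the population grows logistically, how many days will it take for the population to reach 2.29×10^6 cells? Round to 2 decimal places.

32.80 days

A = (K − N₀)/N₀ = (3.31×10^6 − 139000)/139000 = 22.813.
Solve 3.31×10^6/(1 + 22.813·e^(−0.12t)) = 2.29×10^6: 1 + 22.813·e^(−0.12t) = 1.4454, so e^(−0.12t) = 0.0195246.
−0.12·t = ln(0.0195246) = -3.9361, so t = 3.9361/0.12 = 32.801.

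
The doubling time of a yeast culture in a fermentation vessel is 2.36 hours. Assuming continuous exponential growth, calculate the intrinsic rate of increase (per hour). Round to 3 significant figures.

r = ln(2)/t_d = 0.6931/2.36 = 0.29371.

0.294 per hour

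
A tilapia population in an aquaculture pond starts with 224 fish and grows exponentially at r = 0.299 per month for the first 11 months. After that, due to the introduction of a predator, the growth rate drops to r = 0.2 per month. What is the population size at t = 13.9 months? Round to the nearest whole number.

Phase 1: N(11) = 224·e^(0.299×11) = 224·e^3.289 = 6006.79.
Phase 2 runs for 13.9 − 11 = 2.9 months at r = 0.2.
N(13.9) = 6006.79·e^(0.2×2.9) = 6006.79·e^0.58 = 10728.4.

10728 fish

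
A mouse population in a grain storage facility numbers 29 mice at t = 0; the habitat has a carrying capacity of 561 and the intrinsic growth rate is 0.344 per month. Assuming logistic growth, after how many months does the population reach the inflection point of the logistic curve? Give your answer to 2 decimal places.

Logistic growth is fastest at N = K/2 = 280.5.
A = (K − N₀)/N₀ = 18.345. Set K/(1 + A·e^(−rt)) = K/2 → A·e^(−rt) = 1.
e^(−0.344t) = 1/18.345 = 0.0545113, so t = ln(18.345)/0.344 = 2.9093/0.344 = 8.4574.

8.46 months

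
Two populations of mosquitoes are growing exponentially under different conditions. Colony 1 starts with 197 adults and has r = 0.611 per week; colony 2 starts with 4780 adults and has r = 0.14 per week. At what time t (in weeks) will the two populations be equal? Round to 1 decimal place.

6.8 weeks

Set 197·e^(0.611t) = 4780·e^(0.14t).
e^((0.611 − 0.14)t) = 4780/197 → e^(0.471·t) = 24.264.
0.471·t = ln(24.264) = 3.189, so t = 3.189/0.471 = 6.7707.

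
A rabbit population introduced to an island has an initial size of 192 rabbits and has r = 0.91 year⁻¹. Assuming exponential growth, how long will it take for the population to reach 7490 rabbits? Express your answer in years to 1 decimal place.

4.0 years

Set N₀·e^(rt) = 7490: e^(0.91·t) = 7490/192 = 39.01.
0.91·t = ln(39.01) = 3.6638, so t = 3.6638/0.91 = 4.0262.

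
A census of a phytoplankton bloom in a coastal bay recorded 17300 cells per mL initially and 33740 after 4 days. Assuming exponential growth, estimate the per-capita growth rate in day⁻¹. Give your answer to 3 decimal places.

0.167 per day

From N(t) = N₀·e^(rt): e^(r·4) = 33740/17300 = 1.9503.
r·4 = ln(1.9503) = 0.66798, so r = 0.66798/4 = 0.16699.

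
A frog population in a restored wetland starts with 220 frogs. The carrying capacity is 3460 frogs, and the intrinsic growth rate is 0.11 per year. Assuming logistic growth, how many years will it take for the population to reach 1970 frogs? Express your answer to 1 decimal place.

A = (K − N₀)/N₀ = (3460 − 220)/220 = 14.727.
Solve 3460/(1 + 14.727·e^(−0.11t)) = 1970: 1 + 14.727·e^(−0.11t) = 1.7563, so e^(−0.11t) = 0.0513568.
−0.11·t = ln(0.0513568) = -2.969, so t = 2.969/0.11 = 26.991.

27.0 years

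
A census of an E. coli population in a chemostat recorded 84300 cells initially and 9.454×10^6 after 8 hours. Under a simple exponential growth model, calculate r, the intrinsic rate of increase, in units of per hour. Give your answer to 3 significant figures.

0.590 per hour

From N(t) = N₀·e^(rt): e^(r·8) = 9.454×10^6/84300 = 112.15.
r·8 = ln(112.15) = 4.7198, so r = 4.7198/8 = 0.58998.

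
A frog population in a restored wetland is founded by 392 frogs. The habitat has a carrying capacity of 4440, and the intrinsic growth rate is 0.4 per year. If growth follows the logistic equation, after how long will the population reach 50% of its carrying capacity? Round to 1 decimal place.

5.8 years

A = (K − N₀)/N₀ = (4440 − 392)/392 = 10.327.
Solve 4440/(1 + 10.327·e^(−0.4t)) = 2220: 1 + 10.327·e^(−0.4t) = 2, so e^(−0.4t) = 0.0968379.
−0.4·t = ln(0.0968379) = -2.3347, so t = 2.3347/0.4 = 5.8368.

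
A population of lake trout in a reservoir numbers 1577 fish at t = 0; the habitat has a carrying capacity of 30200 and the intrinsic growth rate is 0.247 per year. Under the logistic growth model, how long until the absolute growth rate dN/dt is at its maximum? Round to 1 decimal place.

Logistic growth is fastest at N = K/2 = 15100.
A = (K − N₀)/N₀ = 18.15. Set K/(1 + A·e^(−rt)) = K/2 → A·e^(−rt) = 1.
e^(−0.247t) = 1/18.15 = 0.0550956, so t = ln(18.15)/0.247 = 2.8987/0.247 = 11.736.

11.7 years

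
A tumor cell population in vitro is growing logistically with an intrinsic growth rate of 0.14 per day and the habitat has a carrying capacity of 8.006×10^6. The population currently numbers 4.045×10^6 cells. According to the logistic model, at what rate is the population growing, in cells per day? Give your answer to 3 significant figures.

280000 cells per day

dN/dt = rN(1 − N/K) = 0.14 × 4.045×10^6 × (1 − 4.045×10^6/8.006×10^6).
1 − 4.045×10^6/8.006×10^6 = 0.49475; dN/dt = 0.14 × 4.045×10^6 × 0.49475 = 2.80179×10^5.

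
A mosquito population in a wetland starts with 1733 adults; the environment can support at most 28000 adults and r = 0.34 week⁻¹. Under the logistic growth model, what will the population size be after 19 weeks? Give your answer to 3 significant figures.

27400 adults

A = (K − N₀)/N₀ = (28000 − 1733)/1733 = 15.157.
N(t) = K/(1 + A·e^(−rt)) = 28000/(1 + 15.157×e^(−0.34×19)).
e^(−6.46) = 0.0015648; denominator = 1 + 15.157×0.0015648 = 1.0237.
N = 28000/1.0237 = 27351.3.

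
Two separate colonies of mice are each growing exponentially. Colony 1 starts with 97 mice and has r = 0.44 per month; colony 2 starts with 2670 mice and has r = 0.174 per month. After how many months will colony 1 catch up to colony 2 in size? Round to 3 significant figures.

12.5 months

Set 97·e^(0.44t) = 2670·e^(0.174t).
e^((0.44 − 0.174)t) = 2670/97 → e^(0.266·t) = 27.526.
0.266·t = ln(27.526) = 3.3151, so t = 3.3151/0.266 = 12.463.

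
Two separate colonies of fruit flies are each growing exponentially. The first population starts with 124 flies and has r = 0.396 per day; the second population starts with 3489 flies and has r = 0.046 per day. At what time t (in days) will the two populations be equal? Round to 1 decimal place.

Set 124·e^(0.396t) = 3489·e^(0.046t).
e^((0.396 − 0.046)t) = 3489/124 → e^(0.35·t) = 28.137.
0.35·t = ln(28.137) = 3.3371, so t = 3.3371/0.35 = 9.5345.

9.5 days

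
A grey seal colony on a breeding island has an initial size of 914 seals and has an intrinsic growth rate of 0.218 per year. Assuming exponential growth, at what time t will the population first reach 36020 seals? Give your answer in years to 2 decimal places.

16.85 years

Set N₀·e^(rt) = 36020: e^(0.218·t) = 36020/914 = 39.409.
0.218·t = ln(39.409) = 3.674, so t = 3.674/0.218 = 16.853.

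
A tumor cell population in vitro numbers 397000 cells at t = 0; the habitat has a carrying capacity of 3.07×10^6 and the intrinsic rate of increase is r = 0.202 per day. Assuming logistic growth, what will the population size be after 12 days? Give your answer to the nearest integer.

1923175 cells

A = (K − N₀)/N₀ = (3.07×10^6 − 397000)/397000 = 6.733.
N(t) = K/(1 + A·e^(−rt)) = 3.07×10^6/(1 + 6.733×e^(−0.202×12)).
e^(−2.424) = 0.088567; denominator = 1 + 6.733×0.088567 = 1.5963.
N = 3.07×10^6/1.5963 = 1.923175×10^6.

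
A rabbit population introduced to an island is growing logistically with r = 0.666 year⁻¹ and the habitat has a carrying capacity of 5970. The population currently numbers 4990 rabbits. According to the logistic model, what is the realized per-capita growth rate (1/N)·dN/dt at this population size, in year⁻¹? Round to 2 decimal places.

0.11 per year

(1/N)·dN/dt = r(1 − N/K) = 0.666 × (1 − 4990/5970).
= 0.666 × 0.16415 = 0.10933.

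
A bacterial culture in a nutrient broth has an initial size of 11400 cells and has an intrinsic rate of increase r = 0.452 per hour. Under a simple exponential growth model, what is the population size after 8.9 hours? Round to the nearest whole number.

N(t) = N₀·e^(rt) = 11400 × e^(0.452×8.9) = 11400 × e^4.023.
e^4.023 ≈ 55.857, so N ≈ 11400 × 55.857 = 636773.

636773 cells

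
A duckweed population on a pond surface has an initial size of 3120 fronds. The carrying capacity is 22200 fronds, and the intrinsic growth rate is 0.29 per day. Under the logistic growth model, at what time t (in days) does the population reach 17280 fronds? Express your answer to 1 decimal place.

A = (K − N₀)/N₀ = (22200 − 3120)/3120 = 6.1154.
Solve 22200/(1 + 6.1154·e^(−0.29t)) = 17280: 1 + 6.1154·e^(−0.29t) = 1.2847, so e^(−0.29t) = 0.0465584.
−0.29·t = ln(0.0465584) = -3.067, so t = 3.067/0.29 = 10.576.

10.6 days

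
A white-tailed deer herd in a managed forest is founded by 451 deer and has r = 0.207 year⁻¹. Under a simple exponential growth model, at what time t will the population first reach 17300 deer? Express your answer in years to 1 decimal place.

17.6 years

Set N₀·e^(rt) = 17300: e^(0.207·t) = 17300/451 = 38.359.
0.207·t = ln(38.359) = 3.647, so t = 3.647/0.207 = 17.618.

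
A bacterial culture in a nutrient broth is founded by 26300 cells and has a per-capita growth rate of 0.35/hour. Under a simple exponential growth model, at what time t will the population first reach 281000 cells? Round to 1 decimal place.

Set N₀·e^(rt) = 281000: e^(0.35·t) = 281000/26300 = 10.684.
0.35·t = ln(10.684) = 2.3688, so t = 2.3688/0.35 = 6.768.

6.8 hours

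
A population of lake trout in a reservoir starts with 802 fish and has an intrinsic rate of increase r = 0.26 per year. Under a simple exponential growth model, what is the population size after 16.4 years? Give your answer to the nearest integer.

57017 fish

N(t) = N₀·e^(rt) = 802 × e^(0.26×16.4) = 802 × e^4.264.
e^4.264 ≈ 71.094, so N ≈ 802 × 71.094 = 57017.2.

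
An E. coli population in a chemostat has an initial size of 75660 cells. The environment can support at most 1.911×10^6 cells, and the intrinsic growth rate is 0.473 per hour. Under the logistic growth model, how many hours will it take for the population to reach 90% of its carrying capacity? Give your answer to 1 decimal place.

A = (K − N₀)/N₀ = (1.911×10^6 − 75660)/75660 = 24.258.
Solve 1.911×10^6/(1 + 24.258·e^(−0.473t)) = 1.7199×10^6: 1 + 24.258·e^(−0.473t) = 1.1111, so e^(−0.473t) = 0.00458044.
−0.473·t = ln(0.00458044) = -5.386, so t = 5.386/0.473 = 11.387.

11.4 hours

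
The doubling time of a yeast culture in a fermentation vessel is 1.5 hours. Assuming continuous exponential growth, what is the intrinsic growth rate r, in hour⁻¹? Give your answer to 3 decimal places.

0.462 per hour

r = ln(2)/t_d = 0.6931/1.5 = 0.4621.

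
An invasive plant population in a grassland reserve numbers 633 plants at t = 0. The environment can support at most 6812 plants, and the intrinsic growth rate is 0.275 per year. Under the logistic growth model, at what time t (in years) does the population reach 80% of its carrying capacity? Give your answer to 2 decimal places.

A = (K − N₀)/N₀ = (6812 − 633)/633 = 9.7615.
Solve 6812/(1 + 9.7615·e^(−0.275t)) = 5449.6: 1 + 9.7615·e^(−0.275t) = 1.25, so e^(−0.275t) = 0.0256109.
−0.275·t = ln(0.0256109) = -3.6647, so t = 3.6647/0.275 = 13.326.

13.33 years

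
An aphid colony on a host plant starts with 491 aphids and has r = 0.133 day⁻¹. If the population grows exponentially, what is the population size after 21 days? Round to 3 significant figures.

8020 aphids

N(t) = N₀·e^(rt) = 491 × e^(0.133×21) = 491 × e^2.793.
e^2.793 ≈ 16.33, so N ≈ 491 × 16.33 = 8018.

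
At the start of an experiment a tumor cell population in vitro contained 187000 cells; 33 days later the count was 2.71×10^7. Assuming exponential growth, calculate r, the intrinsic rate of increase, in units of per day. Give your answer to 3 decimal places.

From N(t) = N₀·e^(rt): e^(r·33) = 2.71×10^7/187000 = 144.92.
r·33 = ln(144.92) = 4.9762, so r = 4.9762/33 = 0.15079.

0.151 per day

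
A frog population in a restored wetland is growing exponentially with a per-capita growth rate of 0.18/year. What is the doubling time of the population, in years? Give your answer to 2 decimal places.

Doubling time t_d = ln(2)/r = 0.6931/0.18 = 3.8508.

3.85 years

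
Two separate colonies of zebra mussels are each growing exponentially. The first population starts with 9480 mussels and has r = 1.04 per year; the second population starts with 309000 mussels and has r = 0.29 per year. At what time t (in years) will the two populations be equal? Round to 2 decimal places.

4.65 years

Set 9480·e^(1.04t) = 309000·e^(0.29t).
e^((1.04 − 0.29)t) = 309000/9480 → e^(0.75·t) = 32.595.
0.75·t = ln(32.595) = 3.4842, so t = 3.4842/0.75 = 4.6455.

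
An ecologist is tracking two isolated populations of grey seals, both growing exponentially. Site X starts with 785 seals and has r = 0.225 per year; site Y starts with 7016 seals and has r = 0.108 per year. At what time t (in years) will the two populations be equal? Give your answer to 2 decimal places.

Set 785·e^(0.225t) = 7016·e^(0.108t).
e^((0.225 − 0.108)t) = 7016/785 → e^(0.117·t) = 8.9376.
0.117·t = ln(8.9376) = 2.1903, so t = 2.1903/0.117 = 18.72.

18.72 years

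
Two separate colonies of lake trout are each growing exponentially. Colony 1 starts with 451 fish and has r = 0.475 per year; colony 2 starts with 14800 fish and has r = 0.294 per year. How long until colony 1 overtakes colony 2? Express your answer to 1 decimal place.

19.3 years

Set 451·e^(0.475t) = 14800·e^(0.294t).
e^((0.475 − 0.294)t) = 14800/451 → e^(0.181·t) = 32.816.
0.181·t = ln(32.816) = 3.4909, so t = 3.4909/0.181 = 19.287.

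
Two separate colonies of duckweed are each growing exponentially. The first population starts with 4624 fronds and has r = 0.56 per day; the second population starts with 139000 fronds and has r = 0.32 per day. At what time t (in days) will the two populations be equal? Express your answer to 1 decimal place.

14.2 days

Set 4624·e^(0.56t) = 139000·e^(0.32t).
e^((0.56 − 0.32)t) = 139000/4624 → e^(0.24·t) = 30.061.
0.24·t = ln(30.061) = 3.4032, so t = 3.4032/0.24 = 14.18.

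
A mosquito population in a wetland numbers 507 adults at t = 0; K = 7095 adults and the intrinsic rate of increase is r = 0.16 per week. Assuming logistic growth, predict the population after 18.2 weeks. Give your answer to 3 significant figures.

A = (K − N₀)/N₀ = (7095 − 507)/507 = 12.994.
N(t) = K/(1 + A·e^(−rt)) = 7095/(1 + 12.994×e^(−0.16×18.2)).
e^(−2.912) = 0.054367; denominator = 1 + 12.994×0.054367 = 1.7064.
N = 7095/1.7064 = 4157.76.

4160 adults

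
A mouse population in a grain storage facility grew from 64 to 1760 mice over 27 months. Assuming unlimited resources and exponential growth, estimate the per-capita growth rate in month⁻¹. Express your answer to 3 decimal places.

From N(t) = N₀·e^(rt): e^(r·27) = 1760/64 = 27.5.
r·27 = ln(27.5) = 3.3142, so r = 3.3142/27 = 0.12275.

0.123 per month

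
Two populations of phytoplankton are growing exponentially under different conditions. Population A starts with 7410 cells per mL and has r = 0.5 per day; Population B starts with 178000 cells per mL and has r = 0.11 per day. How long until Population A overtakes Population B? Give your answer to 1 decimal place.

8.2 days

Set 7410·e^(0.5t) = 178000·e^(0.11t).
e^((0.5 − 0.11)t) = 178000/7410 → e^(0.39·t) = 24.022.
0.39·t = ln(24.022) = 3.179, so t = 3.179/0.39 = 8.1512.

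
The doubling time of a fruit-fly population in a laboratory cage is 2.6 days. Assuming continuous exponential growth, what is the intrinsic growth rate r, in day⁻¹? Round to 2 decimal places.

r = ln(2)/t_d = 0.6931/2.6 = 0.2666.

0.27 per day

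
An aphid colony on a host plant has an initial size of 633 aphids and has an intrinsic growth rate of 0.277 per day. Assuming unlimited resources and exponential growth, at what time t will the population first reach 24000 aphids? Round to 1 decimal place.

13.1 days

Set N₀·e^(rt) = 24000: e^(0.277·t) = 24000/633 = 37.915.
0.277·t = ln(37.915) = 3.6353, so t = 3.6353/0.277 = 13.124.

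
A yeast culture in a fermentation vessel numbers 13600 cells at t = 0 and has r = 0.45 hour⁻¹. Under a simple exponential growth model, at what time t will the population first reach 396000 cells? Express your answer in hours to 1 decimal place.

7.5 hours

Set N₀·e^(rt) = 396000: e^(0.45·t) = 396000/13600 = 29.118.
0.45·t = ln(29.118) = 3.3713, so t = 3.3713/0.45 = 7.4919.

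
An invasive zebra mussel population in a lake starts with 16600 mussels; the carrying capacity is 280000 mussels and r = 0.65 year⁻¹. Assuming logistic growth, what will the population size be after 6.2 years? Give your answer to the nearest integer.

A = (K − N₀)/N₀ = (280000 − 16600)/16600 = 15.867.
N(t) = K/(1 + A·e^(−rt)) = 280000/(1 + 15.867×e^(−0.65×6.2)).
e^(−4.03) = 0.017774; denominator = 1 + 15.867×0.017774 = 1.282.
N = 280000/1.282 = 218403.

218403 mussels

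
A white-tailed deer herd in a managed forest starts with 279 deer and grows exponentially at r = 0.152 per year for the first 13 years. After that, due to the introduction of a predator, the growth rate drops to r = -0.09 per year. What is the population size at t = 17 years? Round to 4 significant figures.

Phase 1: N(13) = 279·e^(0.152×13) = 279·e^1.976 = 2012.66.
Phase 2 runs for 17 − 13 = 4 years at r = -0.09.
N(17) = 2012.66·e^(-0.09×4) = 2012.66·e^-0.36 = 1404.18.

1404 deer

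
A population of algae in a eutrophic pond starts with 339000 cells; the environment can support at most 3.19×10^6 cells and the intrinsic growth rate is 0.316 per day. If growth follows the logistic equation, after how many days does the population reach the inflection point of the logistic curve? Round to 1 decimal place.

Logistic growth is fastest at N = K/2 = 1.595×10^6.
A = (K − N₀)/N₀ = 8.41. Set K/(1 + A·e^(−rt)) = K/2 → A·e^(−rt) = 1.
e^(−0.316t) = 1/8.41 = 0.118906, so t = ln(8.41)/0.316 = 2.1294/0.316 = 6.7387.

6.7 days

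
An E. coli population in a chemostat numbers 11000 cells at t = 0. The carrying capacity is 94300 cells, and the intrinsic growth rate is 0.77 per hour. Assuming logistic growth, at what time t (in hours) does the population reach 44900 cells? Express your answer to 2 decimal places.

2.51 hours

A = (K − N₀)/N₀ = (94300 − 11000)/11000 = 7.5727.
Solve 94300/(1 + 7.5727·e^(−0.77t)) = 44900: 1 + 7.5727·e^(−0.77t) = 2.1002, so e^(−0.77t) = 0.145288.
−0.77·t = ln(0.145288) = -1.929, so t = 1.929/0.77 = 2.5052.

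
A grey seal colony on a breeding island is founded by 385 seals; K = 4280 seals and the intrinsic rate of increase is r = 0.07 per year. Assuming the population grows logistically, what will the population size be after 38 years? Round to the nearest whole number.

A = (K − N₀)/N₀ = (4280 − 385)/385 = 10.117.
N(t) = K/(1 + A·e^(−rt)) = 4280/(1 + 10.117×e^(−0.07×38)).
e^(−2.66) = 0.069948; denominator = 1 + 10.117×0.069948 = 1.7077.
N = 4280/1.7077 = 2506.36.

2506 seals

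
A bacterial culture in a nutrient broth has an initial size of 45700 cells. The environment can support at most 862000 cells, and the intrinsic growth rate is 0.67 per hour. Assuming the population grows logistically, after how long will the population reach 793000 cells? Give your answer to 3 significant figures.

7.95 hours

A = (K − N₀)/N₀ = (862000 − 45700)/45700 = 17.862.
Solve 862000/(1 + 17.862·e^(−0.67t)) = 793000: 1 + 17.862·e^(−0.67t) = 1.087, so e^(−0.67t) = 0.00487127.
−0.67·t = ln(0.00487127) = -5.3244, so t = 5.3244/0.67 = 7.9469.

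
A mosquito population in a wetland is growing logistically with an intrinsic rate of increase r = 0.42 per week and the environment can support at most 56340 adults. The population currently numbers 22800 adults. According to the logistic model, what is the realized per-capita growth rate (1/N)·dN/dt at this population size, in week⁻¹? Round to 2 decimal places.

0.25 per week

(1/N)·dN/dt = r(1 − N/K) = 0.42 × (1 − 22800/56340).
= 0.42 × 0.59531 = 0.25003.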